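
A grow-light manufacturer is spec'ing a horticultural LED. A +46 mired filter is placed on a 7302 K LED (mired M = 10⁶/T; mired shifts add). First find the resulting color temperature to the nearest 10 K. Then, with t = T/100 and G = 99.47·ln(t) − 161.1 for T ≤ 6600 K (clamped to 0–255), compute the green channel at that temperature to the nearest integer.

M_in = 10⁶/7302 = 136.95; M_out = 136.95 + (+46) = 182.95.
T_out = 10⁶/182.95 = 5466.0 K → 5470 K; t = 54.7.
G = 99.47·ln 54.7 − 161.1 = 99.47·4.0019 − 161.1 = 236.965.
Rounded: 237.

237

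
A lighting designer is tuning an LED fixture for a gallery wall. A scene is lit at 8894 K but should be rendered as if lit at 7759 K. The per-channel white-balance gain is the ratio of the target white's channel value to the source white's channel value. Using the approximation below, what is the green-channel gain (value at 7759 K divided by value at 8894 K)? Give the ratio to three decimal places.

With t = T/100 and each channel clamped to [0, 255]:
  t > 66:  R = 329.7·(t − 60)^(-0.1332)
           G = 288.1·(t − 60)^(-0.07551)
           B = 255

At 8894 K (t = 88.94):
  G = 288.1·(88.94 − 60)^(-0.07551) = 288.1·28.94^(-0.07551) = 288.1·0.77561 = 223.453.
At 7759 K (t = 77.59):
  G = 288.1·(77.59 − 60)^(-0.07551) = 288.1·17.59^(-0.07551) = 288.1·0.80532 = 232.013.
Gain = 232.013 / 223.453 = 1.0383 → 1.038.

1.038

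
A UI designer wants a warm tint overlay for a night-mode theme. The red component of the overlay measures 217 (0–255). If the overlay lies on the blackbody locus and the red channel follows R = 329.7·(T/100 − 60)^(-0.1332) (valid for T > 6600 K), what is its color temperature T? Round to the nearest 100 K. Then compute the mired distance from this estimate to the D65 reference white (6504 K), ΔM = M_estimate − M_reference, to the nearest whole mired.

-33 mireds

(t − 60)^(-0.1332) = 217/329.7 = 0.65817.
t − 60 = 0.65817^(1/-0.1332) = 0.65817^(-7.508) = 23.110, so t = 83.110.
T = 100·t = 8311 K → 8300 K to the nearest 100 K.
M_estimate = 10⁶/8300 = 120.48; M_reference = 10⁶/6504 = 153.75.
ΔM = 120.48 − 153.75 = -33.27 → -33 mireds.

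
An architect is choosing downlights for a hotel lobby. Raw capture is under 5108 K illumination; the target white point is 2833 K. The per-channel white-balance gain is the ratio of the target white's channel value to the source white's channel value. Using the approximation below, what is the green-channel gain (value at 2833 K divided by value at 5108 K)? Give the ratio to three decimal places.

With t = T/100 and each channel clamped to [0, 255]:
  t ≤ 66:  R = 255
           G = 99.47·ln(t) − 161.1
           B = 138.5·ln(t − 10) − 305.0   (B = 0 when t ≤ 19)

At 5108 K (t = 51.08):
  G = 99.47·ln 51.08 − 161.1 = 99.47·3.9334 − 161.1 = 230.155.
At 2833 K (t = 28.33):
  G = 99.47·ln 28.33 − 161.1 = 99.47·3.3439 − 161.1 = 171.520.
Gain = 171.520 / 230.155 = 0.7452 → 0.745.

0.745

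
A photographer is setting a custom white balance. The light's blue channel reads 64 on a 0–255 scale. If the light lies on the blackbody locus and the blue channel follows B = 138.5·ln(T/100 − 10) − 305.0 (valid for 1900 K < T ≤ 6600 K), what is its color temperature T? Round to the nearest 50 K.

2450 K

ln(t − 10) = (64 + 305.0) / 138.5 = 2.6643.
t − 10 = e^2.6643 = 14.357, so t = 24.357.
T = 100·t = 2436 K → 2450 K to the nearest 50 K.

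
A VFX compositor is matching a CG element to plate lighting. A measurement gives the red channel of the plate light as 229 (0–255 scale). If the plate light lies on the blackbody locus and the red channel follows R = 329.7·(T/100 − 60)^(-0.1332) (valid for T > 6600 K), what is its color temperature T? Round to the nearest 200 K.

7600 K

(t − 60)^(-0.1332) = 229/329.7 = 0.69457.
t − 60 = 0.69457^(1/-0.1332) = 0.69457^(-7.508) = 15.428, so t = 75.428.
T = 100·t = 7543 K → 7600 K to the nearest 200 K.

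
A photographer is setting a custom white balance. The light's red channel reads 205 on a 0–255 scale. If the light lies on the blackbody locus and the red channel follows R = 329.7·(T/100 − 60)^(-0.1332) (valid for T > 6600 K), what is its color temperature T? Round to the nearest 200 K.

(t − 60)^(-0.1332) = 205/329.7 = 0.62178.
t − 60 = 0.62178^(1/-0.1332) = 0.62178^(-7.508) = 35.423, so t = 95.423.
T = 100·t = 9542 K → 9600 K to the nearest 200 K.

9600 K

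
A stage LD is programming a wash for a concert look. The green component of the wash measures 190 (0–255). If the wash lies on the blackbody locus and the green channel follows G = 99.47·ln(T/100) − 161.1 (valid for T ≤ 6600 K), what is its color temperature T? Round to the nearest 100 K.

3400 K

ln t = (190 + 161.1) / 99.47 = 3.5297.
t = e^3.5297 = 34.114.
T = 100·t = 3411 K → 3400 K to the nearest 100 K.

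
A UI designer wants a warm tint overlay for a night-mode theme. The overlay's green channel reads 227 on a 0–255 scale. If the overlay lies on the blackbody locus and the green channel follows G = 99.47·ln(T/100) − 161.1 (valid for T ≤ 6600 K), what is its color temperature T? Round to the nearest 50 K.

ln t = (227 + 161.1) / 99.47 = 3.9017.
t = e^3.9017 = 49.485.
T = 100·t = 4949 K → 4950 K to the nearest 50 K.

4950 K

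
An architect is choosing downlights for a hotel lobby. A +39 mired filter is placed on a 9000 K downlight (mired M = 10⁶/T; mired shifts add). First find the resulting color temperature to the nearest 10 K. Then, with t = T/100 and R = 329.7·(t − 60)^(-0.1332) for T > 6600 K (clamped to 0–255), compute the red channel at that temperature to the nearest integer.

M_in = 10⁶/9000 = 111.11; M_out = 111.11 + (+39) = 150.11.
T_out = 10⁶/150.11 = 6661.7 K → 6660 K; t = 66.6.
R = 329.7·(66.6 − 60)^(-0.1332) = 329.7·6.6^(-0.1332) = 329.7·0.77774 = 256.422 → clamped to 255.
Rounded: 255.

255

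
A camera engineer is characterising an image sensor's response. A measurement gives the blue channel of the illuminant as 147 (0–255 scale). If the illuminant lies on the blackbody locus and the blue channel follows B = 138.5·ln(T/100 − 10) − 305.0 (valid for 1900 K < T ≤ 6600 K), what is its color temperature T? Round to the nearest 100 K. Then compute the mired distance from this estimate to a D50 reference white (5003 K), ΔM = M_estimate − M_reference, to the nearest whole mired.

ln(t − 10) = (147 + 305.0) / 138.5 = 3.2635.
t − 10 = e^3.2635 = 26.142, so t = 36.142.
T = 100·t = 3614 K → 3600 K to the nearest 100 K.
M_estimate = 10⁶/3600 = 277.78; M_reference = 10⁶/5003 = 199.88.
ΔM = 277.78 − 199.88 = 77.90 → +78 mireds.

+78 mireds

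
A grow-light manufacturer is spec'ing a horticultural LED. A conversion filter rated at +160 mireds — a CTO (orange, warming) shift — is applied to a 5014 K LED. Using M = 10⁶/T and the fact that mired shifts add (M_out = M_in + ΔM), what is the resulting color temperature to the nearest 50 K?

M_in = 10⁶/5014 = 199.44 mireds.
M_out = 199.44 + (+160) = 359.44 mireds.
T_out = 10⁶/359.44 = 2782.1 K → 2800 K.

2800 K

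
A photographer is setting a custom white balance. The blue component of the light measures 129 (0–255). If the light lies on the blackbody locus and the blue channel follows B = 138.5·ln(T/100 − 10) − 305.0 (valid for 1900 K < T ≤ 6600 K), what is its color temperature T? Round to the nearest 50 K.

3300 K

ln(t − 10) = (129 + 305.0) / 138.5 = 3.1336.
t − 10 = e^3.1336 = 22.956, so t = 32.956.
T = 100·t = 3296 K → 3300 K to the nearest 50 K.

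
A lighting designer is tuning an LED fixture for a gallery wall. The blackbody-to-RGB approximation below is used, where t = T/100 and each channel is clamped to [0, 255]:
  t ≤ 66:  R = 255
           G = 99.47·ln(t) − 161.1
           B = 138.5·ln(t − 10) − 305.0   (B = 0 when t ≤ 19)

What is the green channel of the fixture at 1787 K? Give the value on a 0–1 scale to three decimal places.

t = 1787/100 = 17.87; the t ≤ 66 branch applies.
G = 99.47·ln 17.87 − 161.1 = 99.47·2.8831 − 161.1 = 125.684.
On a 0–1 scale: 125.684/255 = 0.4929 → 0.493.

0.493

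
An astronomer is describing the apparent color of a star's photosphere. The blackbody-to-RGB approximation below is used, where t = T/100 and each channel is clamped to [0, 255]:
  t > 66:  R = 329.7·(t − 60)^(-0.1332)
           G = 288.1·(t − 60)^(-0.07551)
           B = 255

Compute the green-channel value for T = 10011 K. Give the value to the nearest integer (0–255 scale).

218

t = 10011/100 = 100.11; the t > 66 branch applies.
G = 288.1·(100.11 − 60)^(-0.07551) = 288.1·40.11^(-0.07551) = 288.1·0.75673 = 218.013.
Rounded: 218.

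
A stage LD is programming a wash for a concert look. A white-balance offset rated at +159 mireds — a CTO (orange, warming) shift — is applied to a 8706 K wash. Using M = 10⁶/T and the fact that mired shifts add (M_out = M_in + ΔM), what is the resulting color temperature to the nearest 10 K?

3650 K

M_in = 10⁶/8706 = 114.86 mireds.
M_out = 114.86 + (+159) = 273.86 mireds.
T_out = 10⁶/273.86 = 3651.5 K → 3650 K.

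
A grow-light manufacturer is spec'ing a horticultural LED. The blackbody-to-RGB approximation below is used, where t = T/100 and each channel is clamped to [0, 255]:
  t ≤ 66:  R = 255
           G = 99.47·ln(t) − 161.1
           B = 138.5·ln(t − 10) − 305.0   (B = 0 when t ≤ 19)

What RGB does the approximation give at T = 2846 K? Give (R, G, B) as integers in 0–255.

(255, 172, 99)

t = 2846/100 = 28.46; the t ≤ 66 branch applies.
R = 255 by definition for t ≤ 66.
G = 99.47·ln 28.46 − 161.1 = 99.47·3.3485 − 161.1 = 171.975.
B = 138.5·ln(28.46 − 10) − 305.0 = 138.5·ln 18.46 − 305.0 = 138.5·2.9156 − 305.0 = 98.811.
Rounded: (255, 172, 99).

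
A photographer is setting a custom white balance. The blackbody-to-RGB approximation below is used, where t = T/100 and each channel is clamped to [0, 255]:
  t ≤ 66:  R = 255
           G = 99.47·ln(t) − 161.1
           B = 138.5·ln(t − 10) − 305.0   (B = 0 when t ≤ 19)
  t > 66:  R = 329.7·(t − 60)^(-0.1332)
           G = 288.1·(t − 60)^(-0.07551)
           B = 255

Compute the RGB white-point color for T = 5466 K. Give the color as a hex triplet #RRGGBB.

#FFEDDD

t = 5466/100 = 54.66; the t ≤ 66 branch applies.
R = 255 by definition for t ≤ 66.
G = 99.47·ln 54.66 − 161.1 = 99.47·4.0011 − 161.1 = 236.893.
B = 138.5·ln(54.66 − 10) − 305.0 = 138.5·ln 44.66 − 305.0 = 138.5·3.7991 − 305.0 = 221.172.
Rounded: (255, 237, 221).
In hex: #FFEDDD.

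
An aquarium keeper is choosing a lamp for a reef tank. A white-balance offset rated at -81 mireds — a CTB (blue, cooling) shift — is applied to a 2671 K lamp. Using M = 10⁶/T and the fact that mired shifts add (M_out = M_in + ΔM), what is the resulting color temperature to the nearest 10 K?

3410 K

M_in = 10⁶/2671 = 374.39 mireds.
M_out = 374.39 + (-81) = 293.39 mireds.
T_out = 10⁶/293.39 = 3408.4 K → 3410 K.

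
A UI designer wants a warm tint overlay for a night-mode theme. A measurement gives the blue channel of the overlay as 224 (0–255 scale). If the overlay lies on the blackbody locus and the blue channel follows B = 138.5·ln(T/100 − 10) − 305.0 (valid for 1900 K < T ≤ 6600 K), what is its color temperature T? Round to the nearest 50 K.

5550 K

ln(t − 10) = (224 + 305.0) / 138.5 = 3.8195.
t − 10 = e^3.8195 = 45.581, so t = 55.581.
T = 100·t = 5558 K → 5550 K to the nearest 50 K.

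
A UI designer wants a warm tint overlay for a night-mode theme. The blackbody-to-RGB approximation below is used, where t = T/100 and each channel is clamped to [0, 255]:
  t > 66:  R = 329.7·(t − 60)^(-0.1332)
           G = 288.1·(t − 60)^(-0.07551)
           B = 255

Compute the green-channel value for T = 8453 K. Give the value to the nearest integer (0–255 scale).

226

t = 8453/100 = 84.53; the t > 66 branch applies.
G = 288.1·(84.53 − 60)^(-0.07551) = 288.1·24.53^(-0.07551) = 288.1·0.78535 = 226.260.
Rounded: 226.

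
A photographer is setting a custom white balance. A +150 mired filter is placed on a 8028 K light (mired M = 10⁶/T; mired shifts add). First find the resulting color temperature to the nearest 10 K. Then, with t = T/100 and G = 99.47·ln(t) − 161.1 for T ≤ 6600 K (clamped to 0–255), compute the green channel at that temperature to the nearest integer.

196

M_in = 10⁶/8028 = 124.56; M_out = 124.56 + (+150) = 274.56.
T_out = 10⁶/274.56 = 3642.1 K → 3640 K; t = 36.4.
G = 99.47·ln 36.4 − 161.1 = 99.47·3.5946 − 161.1 = 196.452.
Rounded: 196.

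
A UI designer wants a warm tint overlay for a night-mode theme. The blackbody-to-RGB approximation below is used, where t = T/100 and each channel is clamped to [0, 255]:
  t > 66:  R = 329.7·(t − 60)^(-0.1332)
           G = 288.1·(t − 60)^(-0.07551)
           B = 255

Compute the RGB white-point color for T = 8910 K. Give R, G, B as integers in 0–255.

t = 8910/100 = 89.1; the t > 66 branch applies.
R = 329.7·(89.1 − 60)^(-0.1332) = 329.7·29.1^(-0.1332) = 329.7·0.63828 = 210.440.
G = 288.1·(89.1 − 60)^(-0.07551) = 288.1·29.1^(-0.07551) = 288.1·0.77529 = 223.360.
B = 255 by definition for t > 66.
Rounded: (210, 223, 255).

R=210, G=223, B=255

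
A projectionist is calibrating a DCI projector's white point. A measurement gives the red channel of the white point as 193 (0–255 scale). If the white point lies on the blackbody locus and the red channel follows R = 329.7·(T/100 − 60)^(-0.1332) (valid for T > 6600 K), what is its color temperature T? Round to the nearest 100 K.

(t − 60)^(-0.1332) = 193/329.7 = 0.58538.
t − 60 = 0.58538^(1/-0.1332) = 0.58538^(-7.508) = 55.713, so t = 115.713.
T = 100·t = 11571 K → 11600 K to the nearest 100 K.

11600 K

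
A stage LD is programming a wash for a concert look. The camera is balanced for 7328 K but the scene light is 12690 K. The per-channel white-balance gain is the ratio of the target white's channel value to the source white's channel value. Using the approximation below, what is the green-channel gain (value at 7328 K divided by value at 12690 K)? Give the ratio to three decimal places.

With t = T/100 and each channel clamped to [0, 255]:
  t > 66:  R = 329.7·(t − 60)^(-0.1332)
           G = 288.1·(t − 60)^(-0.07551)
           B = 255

1.130

At 12690 K (t = 126.9):
  G = 288.1·(126.9 − 60)^(-0.07551) = 288.1·66.9^(-0.07551) = 288.1·0.72805 = 209.752.
At 7328 K (t = 73.28):
  G = 288.1·(73.28 − 60)^(-0.07551) = 288.1·13.28^(-0.07551) = 288.1·0.82260 = 236.990.
Gain = 236.990 / 209.752 = 1.1299 → 1.130.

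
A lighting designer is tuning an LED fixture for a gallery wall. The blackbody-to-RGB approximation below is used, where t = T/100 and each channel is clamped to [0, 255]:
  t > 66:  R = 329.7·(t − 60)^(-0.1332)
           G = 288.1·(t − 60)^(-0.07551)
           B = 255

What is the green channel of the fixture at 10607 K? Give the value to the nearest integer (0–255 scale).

t = 10607/100 = 106.07; the t > 66 branch applies.
G = 288.1·(106.07 − 60)^(-0.07551) = 288.1·46.07^(-0.07551) = 288.1·0.74885 = 215.744.
Rounded: 216.

216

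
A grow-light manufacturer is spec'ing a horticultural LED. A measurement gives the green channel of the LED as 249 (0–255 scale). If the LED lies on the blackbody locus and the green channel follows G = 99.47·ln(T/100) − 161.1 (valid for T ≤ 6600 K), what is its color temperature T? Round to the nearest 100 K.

6200 K

ln t = (249 + 161.1) / 99.47 = 4.1229.
t = e^4.1229 = 61.735.
T = 100·t = 6174 K → 6200 K to the nearest 100 K.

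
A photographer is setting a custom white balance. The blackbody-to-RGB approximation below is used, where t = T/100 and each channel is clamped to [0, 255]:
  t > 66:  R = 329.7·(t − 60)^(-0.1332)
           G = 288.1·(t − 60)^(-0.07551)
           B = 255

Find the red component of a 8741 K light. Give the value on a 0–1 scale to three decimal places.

t = 8741/100 = 87.41; the t > 66 branch applies.
R = 329.7·(87.41 − 60)^(-0.1332) = 329.7·27.41^(-0.1332) = 329.7·0.64338 = 212.124.
On a 0–1 scale: 212.124/255 = 0.8319 → 0.832.

0.832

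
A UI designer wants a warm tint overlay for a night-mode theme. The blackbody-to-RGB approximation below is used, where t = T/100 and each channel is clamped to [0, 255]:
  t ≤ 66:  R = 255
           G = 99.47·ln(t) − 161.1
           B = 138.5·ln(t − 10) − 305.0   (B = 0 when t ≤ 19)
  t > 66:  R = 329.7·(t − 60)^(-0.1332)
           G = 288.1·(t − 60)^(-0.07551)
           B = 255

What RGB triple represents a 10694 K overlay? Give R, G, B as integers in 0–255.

t = 10694/100 = 106.94; the t > 66 branch applies.
R = 329.7·(106.94 − 60)^(-0.1332) = 329.7·46.94^(-0.1332) = 329.7·0.59889 = 197.456.
G = 288.1·(106.94 − 60)^(-0.07551) = 288.1·46.94^(-0.07551) = 288.1·0.74779 = 215.439.
B = 255 by definition for t > 66.
Rounded: (197, 215, 255).

R=197, G=215, B=255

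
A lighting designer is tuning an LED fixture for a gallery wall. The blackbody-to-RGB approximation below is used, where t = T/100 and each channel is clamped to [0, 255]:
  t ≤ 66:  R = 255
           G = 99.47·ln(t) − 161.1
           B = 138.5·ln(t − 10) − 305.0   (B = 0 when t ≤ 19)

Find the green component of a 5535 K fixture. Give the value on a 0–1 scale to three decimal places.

0.934

t = 5535/100 = 55.35; the t ≤ 66 branch applies.
G = 99.47·ln 55.35 − 161.1 = 99.47·4.0137 − 161.1 = 238.140.
On a 0–1 scale: 238.140/255 = 0.9339 → 0.934.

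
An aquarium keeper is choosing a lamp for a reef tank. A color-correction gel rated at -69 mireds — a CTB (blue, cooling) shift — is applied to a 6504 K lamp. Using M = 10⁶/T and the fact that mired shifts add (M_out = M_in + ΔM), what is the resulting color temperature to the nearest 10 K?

11800 K

M_in = 10⁶/6504 = 153.75 mireds.
M_out = 153.75 + (-69) = 84.75 mireds.
T_out = 10⁶/84.75 = 11799.2 K → 11800 K.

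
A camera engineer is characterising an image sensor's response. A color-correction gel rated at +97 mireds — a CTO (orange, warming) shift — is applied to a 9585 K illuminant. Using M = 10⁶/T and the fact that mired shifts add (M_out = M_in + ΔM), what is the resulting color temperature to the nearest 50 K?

4950 K

M_in = 10⁶/9585 = 104.33 mireds.
M_out = 104.33 + (+97) = 201.33 mireds.
T_out = 10⁶/201.33 = 4967.0 K → 4950 K.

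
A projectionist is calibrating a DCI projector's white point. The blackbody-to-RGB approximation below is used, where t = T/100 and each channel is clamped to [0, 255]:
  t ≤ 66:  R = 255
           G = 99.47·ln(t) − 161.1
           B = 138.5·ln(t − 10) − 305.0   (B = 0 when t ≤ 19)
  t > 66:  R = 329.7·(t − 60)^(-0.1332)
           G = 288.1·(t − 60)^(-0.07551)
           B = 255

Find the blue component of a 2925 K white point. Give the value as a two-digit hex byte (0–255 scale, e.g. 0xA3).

t = 2925/100 = 29.25; the t ≤ 66 branch applies.
B = 138.5·ln(29.25 − 10) − 305.0 = 138.5·ln 19.25 − 305.0 = 138.5·2.9575 − 305.0 = 104.615.
Rounded: 105; in hex, 0x69.

0x69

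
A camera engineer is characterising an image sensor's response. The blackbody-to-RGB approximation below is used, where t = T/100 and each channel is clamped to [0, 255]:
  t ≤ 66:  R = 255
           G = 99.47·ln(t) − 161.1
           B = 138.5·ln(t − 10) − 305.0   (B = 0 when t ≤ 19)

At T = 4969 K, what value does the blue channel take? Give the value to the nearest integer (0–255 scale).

205

t = 4969/100 = 49.69; the t ≤ 66 branch applies.
B = 138.5·ln(49.69 − 10) − 305.0 = 138.5·ln 39.69 − 305.0 = 138.5·3.6811 − 305.0 = 204.832.
Rounded: 205.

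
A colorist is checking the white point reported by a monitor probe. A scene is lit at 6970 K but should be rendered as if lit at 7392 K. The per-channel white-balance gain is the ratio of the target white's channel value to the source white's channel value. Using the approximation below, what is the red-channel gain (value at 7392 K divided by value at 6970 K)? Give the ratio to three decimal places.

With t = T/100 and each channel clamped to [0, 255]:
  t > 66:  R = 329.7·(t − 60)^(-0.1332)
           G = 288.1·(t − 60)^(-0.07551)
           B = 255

At 6970 K (t = 69.7):
  R = 329.7·(69.7 − 60)^(-0.1332) = 329.7·9.7^(-0.1332) = 329.7·0.73886 = 243.602.
At 7392 K (t = 73.92):
  R = 329.7·(73.92 − 60)^(-0.1332) = 329.7·13.92^(-0.1332) = 329.7·0.70415 = 232.159.
Gain = 232.159 / 243.602 = 0.9530 → 0.953.

0.953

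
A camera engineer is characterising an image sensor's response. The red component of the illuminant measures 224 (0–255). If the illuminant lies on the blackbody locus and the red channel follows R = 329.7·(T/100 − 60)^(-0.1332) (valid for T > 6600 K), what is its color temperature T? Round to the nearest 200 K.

(t − 60)^(-0.1332) = 224/329.7 = 0.67941.
t − 60 = 0.67941^(1/-0.1332) = 0.67941^(-7.508) = 18.209, so t = 78.209.
T = 100·t = 7821 K → 7800 K to the nearest 200 K.

7800 K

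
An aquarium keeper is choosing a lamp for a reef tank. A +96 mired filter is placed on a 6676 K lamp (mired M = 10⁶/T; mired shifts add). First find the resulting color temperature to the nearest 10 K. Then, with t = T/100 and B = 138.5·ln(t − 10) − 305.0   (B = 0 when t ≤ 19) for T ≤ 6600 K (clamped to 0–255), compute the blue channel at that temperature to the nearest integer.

M_in = 10⁶/6676 = 149.79; M_out = 149.79 + (+96) = 245.79.
T_out = 10⁶/245.79 = 4068.5 K → 4070 K; t = 40.7.
B = 138.5·ln(40.7 − 10) − 305.0 = 138.5·ln 30.7 − 305.0 = 138.5·3.4243 − 305.0 = 169.260.
Rounded: 169.

169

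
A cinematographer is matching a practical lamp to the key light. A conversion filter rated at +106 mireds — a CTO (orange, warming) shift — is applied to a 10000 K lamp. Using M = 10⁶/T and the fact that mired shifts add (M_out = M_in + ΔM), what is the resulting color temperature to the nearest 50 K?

4850 K

M_in = 10⁶/10000 = 100.00 mireds.
M_out = 100.00 + (+106) = 206.00 mireds.
T_out = 10⁶/206.00 = 4854.4 K → 4850 K.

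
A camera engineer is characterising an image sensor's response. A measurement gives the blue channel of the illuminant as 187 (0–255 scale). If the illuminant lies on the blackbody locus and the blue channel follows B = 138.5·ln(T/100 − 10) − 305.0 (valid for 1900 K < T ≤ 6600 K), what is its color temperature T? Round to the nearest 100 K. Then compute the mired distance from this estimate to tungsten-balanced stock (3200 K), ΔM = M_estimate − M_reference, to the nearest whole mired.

ln(t − 10) = (187 + 305.0) / 138.5 = 3.5523.
t − 10 = e^3.5523 = 34.895, so t = 44.895.
T = 100·t = 4490 K → 4500 K to the nearest 100 K.
M_estimate = 10⁶/4500 = 222.22; M_reference = 10⁶/3200 = 312.50.
ΔM = 222.22 − 312.50 = -90.28 → -90 mireds.

-90 mireds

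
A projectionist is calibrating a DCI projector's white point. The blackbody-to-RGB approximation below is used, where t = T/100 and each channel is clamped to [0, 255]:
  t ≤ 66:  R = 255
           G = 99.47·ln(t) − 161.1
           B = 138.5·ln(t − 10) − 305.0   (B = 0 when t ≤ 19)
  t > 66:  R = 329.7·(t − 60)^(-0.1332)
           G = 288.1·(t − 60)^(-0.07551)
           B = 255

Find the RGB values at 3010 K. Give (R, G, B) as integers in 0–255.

(255, 178, 111)

t = 3010/100 = 30.1; the t ≤ 66 branch applies.
R = 255 by definition for t ≤ 66.
G = 99.47·ln 30.1 − 161.1 = 99.47·3.4045 − 161.1 = 177.548.
B = 138.5·ln(30.1 − 10) − 305.0 = 138.5·ln 20.1 − 305.0 = 138.5·3.0007 − 305.0 = 110.600.
Rounded: (255, 178, 111).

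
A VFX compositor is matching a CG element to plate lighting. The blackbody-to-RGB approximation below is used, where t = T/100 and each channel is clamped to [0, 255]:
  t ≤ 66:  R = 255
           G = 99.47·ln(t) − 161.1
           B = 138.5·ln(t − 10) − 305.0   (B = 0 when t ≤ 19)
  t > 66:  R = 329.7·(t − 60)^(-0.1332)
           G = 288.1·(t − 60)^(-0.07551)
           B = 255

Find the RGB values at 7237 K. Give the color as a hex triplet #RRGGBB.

t = 7237/100 = 72.37; the t > 66 branch applies.
R = 329.7·(72.37 − 60)^(-0.1332) = 329.7·12.37^(-0.1332) = 329.7·0.71531 = 235.839.
G = 288.1·(72.37 − 60)^(-0.07551) = 288.1·12.37^(-0.07551) = 288.1·0.82702 = 238.264.
B = 255 by definition for t > 66.
Rounded: (236, 238, 255).
In hex: #ECEEFF.

#ECEEFF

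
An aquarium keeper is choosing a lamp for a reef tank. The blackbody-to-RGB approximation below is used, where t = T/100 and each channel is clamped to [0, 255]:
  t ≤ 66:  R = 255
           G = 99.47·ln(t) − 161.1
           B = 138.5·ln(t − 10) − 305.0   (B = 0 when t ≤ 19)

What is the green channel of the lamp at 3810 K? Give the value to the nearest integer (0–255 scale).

t = 3810/100 = 38.1; the t ≤ 66 branch applies.
G = 99.47·ln 38.1 − 161.1 = 99.47·3.6402 − 161.1 = 200.992.
Rounded: 201.

201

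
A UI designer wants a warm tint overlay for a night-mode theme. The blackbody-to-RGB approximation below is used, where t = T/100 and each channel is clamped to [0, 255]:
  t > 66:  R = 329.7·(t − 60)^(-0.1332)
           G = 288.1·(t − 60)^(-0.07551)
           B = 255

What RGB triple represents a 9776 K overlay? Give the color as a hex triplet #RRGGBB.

#CBDBFF

t = 9776/100 = 97.76; the t > 66 branch applies.
R = 329.7·(97.76 − 60)^(-0.1332) = 329.7·37.76^(-0.1332) = 329.7·0.61651 = 203.263.
G = 288.1·(97.76 − 60)^(-0.07551) = 288.1·37.76^(-0.07551) = 288.1·0.76018 = 219.009.
B = 255 by definition for t > 66.
Rounded: (203, 219, 255).
In hex: #CBDBFF.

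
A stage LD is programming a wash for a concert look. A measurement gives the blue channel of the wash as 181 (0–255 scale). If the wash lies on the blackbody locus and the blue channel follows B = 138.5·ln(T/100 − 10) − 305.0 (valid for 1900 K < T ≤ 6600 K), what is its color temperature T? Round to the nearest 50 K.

4350 K

ln(t − 10) = (181 + 305.0) / 138.5 = 3.5090.
t − 10 = e^3.5090 = 33.416, so t = 43.416.
T = 100·t = 4342 K → 4350 K to the nearest 50 K.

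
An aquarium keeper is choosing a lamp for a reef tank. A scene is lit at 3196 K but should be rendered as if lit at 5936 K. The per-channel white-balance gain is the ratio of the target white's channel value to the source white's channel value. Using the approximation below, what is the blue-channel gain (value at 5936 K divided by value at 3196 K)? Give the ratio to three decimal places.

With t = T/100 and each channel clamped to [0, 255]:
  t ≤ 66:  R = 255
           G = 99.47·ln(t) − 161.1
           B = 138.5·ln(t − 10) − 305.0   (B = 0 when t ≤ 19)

At 3196 K (t = 31.96):
  B = 138.5·ln(31.96 − 10) − 305.0 = 138.5·ln 21.96 − 305.0 = 138.5·3.0892 − 305.0 = 122.857.
At 5936 K (t = 59.36):
  B = 138.5·ln(59.36 − 10) − 305.0 = 138.5·ln 49.36 − 305.0 = 138.5·3.8991 − 305.0 = 235.031.
Gain = 235.031 / 122.857 = 1.9130 → 1.913.

1.913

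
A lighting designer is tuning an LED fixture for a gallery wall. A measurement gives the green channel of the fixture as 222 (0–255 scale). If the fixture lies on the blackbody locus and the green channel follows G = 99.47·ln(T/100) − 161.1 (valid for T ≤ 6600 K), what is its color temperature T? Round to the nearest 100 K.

4700 K

ln t = (222 + 161.1) / 99.47 = 3.8514.
t = e^3.8514 = 47.059.
T = 100·t = 4706 K → 4700 K to the nearest 100 K.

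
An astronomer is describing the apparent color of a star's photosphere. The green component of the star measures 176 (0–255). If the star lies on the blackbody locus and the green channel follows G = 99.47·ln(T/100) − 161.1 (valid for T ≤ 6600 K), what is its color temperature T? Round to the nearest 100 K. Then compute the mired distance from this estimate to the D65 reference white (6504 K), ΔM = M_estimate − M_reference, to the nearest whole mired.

ln t = (176 + 161.1) / 99.47 = 3.3890.
t = e^3.3890 = 29.635.
T = 100·t = 2964 K → 3000 K to the nearest 100 K.
M_estimate = 10⁶/3000 = 333.33; M_reference = 10⁶/6504 = 153.75.
ΔM = 333.33 − 153.75 = 179.58 → +180 mireds.

+180 mireds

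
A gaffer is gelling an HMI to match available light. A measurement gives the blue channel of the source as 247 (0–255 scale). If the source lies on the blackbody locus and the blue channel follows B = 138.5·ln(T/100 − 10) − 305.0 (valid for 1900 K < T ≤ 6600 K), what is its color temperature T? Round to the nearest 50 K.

ln(t − 10) = (247 + 305.0) / 138.5 = 3.9856.
t − 10 = e^3.9856 = 53.815, so t = 63.815.
T = 100·t = 6382 K → 6400 K to the nearest 50 K.

6400 K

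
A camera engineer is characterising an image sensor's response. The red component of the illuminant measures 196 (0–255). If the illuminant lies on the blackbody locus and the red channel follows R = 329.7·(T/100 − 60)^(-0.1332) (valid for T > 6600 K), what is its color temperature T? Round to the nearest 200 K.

(t − 60)^(-0.1332) = 196/329.7 = 0.59448.
t − 60 = 0.59448^(1/-0.1332) = 0.59448^(-7.508) = 49.621, so t = 109.621.
T = 100·t = 10962 K → 11000 K to the nearest 200 K.

11000 K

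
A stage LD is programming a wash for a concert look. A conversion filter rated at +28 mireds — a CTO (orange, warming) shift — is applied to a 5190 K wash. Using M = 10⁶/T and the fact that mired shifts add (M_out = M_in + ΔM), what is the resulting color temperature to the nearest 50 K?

M_in = 10⁶/5190 = 192.68 mireds.
M_out = 192.68 + (+28) = 220.68 mireds.
T_out = 10⁶/220.68 = 4531.5 K → 4550 K.

4550 K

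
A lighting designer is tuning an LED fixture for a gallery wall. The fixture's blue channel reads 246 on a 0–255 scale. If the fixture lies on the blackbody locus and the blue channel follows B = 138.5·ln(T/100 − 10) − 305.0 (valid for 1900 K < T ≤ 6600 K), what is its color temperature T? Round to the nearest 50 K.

ln(t − 10) = (246 + 305.0) / 138.5 = 3.9783.
t − 10 = e^3.9783 = 53.428, so t = 63.428.
T = 100·t = 6343 K → 6350 K to the nearest 50 K.

6350 K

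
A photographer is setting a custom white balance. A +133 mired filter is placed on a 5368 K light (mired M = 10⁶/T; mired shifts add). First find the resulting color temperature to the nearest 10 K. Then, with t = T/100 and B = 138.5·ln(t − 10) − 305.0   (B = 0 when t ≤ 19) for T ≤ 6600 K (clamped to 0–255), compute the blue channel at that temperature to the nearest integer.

119

M_in = 10⁶/5368 = 186.29; M_out = 186.29 + (+133) = 319.29.
T_out = 10⁶/319.29 = 3132.0 K → 3130 K; t = 31.3.
B = 138.5·ln(31.3 − 10) − 305.0 = 138.5·ln 21.3 − 305.0 = 138.5·3.0587 − 305.0 = 118.631.
Rounded: 119.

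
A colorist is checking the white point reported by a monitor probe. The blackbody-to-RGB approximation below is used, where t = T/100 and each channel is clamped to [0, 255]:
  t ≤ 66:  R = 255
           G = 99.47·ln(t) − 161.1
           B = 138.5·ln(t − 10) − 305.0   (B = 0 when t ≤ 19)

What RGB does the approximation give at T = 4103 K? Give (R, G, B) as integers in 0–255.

t = 4103/100 = 41.03; the t ≤ 66 branch applies.
R = 255 by definition for t ≤ 66.
G = 99.47·ln 41.03 − 161.1 = 99.47·3.7143 − 161.1 = 208.362.
B = 138.5·ln(41.03 − 10) − 305.0 = 138.5·ln 31.03 − 305.0 = 138.5·3.4350 − 305.0 = 170.741.
Rounded: (255, 208, 171).

(255, 208, 171)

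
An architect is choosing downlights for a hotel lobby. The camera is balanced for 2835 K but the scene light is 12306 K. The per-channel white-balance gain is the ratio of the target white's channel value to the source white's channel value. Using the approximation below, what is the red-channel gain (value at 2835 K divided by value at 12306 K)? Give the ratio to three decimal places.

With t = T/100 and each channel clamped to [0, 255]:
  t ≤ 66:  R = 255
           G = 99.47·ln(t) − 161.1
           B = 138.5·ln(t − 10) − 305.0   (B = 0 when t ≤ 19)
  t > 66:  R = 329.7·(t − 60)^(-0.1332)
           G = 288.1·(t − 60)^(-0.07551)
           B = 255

1.343

At 12306 K (t = 123.06):
  R = 329.7·(123.06 − 60)^(-0.1332) = 329.7·63.06^(-0.1332) = 329.7·0.57580 = 189.842.
At 2835 K (t = 28.35):
  R = 255 by definition for t ≤ 66.
Gain = 255.000 / 189.842 = 1.3432 → 1.343.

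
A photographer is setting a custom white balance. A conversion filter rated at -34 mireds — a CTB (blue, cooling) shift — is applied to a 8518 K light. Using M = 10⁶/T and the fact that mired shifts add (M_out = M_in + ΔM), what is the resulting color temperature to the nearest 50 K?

12000 K

M_in = 10⁶/8518 = 117.40 mireds.
M_out = 117.40 + (-34) = 83.40 mireds.
T_out = 10⁶/83.40 = 11990.6 K → 12000 K.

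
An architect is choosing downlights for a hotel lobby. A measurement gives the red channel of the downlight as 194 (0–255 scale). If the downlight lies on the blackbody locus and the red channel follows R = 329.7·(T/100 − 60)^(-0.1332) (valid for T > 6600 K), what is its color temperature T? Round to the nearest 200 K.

(t − 60)^(-0.1332) = 194/329.7 = 0.58841.
t − 60 = 0.58841^(1/-0.1332) = 0.58841^(-7.508) = 53.593, so t = 113.593.
T = 100·t = 11359 K → 11400 K to the nearest 200 K.

11400 K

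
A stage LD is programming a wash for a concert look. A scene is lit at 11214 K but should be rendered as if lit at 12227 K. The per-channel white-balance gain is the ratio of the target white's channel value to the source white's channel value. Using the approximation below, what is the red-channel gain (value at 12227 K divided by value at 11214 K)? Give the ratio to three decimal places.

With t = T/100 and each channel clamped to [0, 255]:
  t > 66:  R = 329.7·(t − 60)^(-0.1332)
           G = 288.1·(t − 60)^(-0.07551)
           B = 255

0.977

At 11214 K (t = 112.14):
  R = 329.7·(112.14 − 60)^(-0.1332) = 329.7·52.14^(-0.1332) = 329.7·0.59057 = 194.712.
At 12227 K (t = 122.27):
  R = 329.7·(122.27 − 60)^(-0.1332) = 329.7·62.27^(-0.1332) = 329.7·0.57677 = 190.161.
Gain = 190.161 / 194.712 = 0.9766 → 0.977.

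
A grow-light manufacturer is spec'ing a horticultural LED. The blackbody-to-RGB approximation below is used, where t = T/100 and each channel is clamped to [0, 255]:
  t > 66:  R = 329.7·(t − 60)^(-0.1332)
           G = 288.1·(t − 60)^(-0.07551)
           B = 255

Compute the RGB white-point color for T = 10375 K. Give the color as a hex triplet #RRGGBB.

t = 10375/100 = 103.75; the t > 66 branch applies.
R = 329.7·(103.75 − 60)^(-0.1332) = 329.7·43.75^(-0.1332) = 329.7·0.60454 = 199.315.
G = 288.1·(103.75 − 60)^(-0.07551) = 288.1·43.75^(-0.07551) = 288.1·0.75178 = 216.587.
B = 255 by definition for t > 66.
Rounded: (199, 217, 255).
In hex: #C7D9FF.

#C7D9FF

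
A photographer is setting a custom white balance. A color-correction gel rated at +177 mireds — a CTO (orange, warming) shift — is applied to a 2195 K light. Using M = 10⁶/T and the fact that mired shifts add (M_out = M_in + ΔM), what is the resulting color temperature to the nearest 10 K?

1580 K

M_in = 10⁶/2195 = 455.58 mireds.
M_out = 455.58 + (+177) = 632.58 mireds.
T_out = 10⁶/632.58 = 1580.8 K → 1580 K.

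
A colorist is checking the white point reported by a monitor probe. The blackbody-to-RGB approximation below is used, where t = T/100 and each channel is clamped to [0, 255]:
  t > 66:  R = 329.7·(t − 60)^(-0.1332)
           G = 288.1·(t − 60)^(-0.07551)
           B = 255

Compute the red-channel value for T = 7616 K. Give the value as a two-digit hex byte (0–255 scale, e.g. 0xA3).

0xE4

t = 7616/100 = 76.16; the t > 66 branch applies.
R = 329.7·(76.16 − 60)^(-0.1332) = 329.7·16.16^(-0.1332) = 329.7·0.69030 = 227.591.
Rounded: 228; in hex, 0xE4.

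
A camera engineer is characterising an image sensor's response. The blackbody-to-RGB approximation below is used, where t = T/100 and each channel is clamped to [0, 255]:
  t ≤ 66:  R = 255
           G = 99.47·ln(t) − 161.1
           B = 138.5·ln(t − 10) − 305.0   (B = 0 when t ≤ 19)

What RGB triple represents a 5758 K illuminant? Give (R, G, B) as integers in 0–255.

(255, 242, 230)

t = 5758/100 = 57.58; the t ≤ 66 branch applies.
R = 255 by definition for t ≤ 66.
G = 99.47·ln 57.58 − 161.1 = 99.47·4.0532 − 161.1 = 242.069.
B = 138.5·ln(57.58 − 10) − 305.0 = 138.5·ln 47.58 − 305.0 = 138.5·3.8624 − 305.0 = 229.944.
Rounded: (255, 242, 230).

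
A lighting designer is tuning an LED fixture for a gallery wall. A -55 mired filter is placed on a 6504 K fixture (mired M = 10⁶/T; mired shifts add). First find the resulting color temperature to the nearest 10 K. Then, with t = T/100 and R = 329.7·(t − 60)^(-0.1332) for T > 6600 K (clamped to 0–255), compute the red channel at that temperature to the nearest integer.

M_in = 10⁶/6504 = 153.75; M_out = 153.75 + (-55) = 98.75.
T_out = 10⁶/98.75 = 10126.4 K → 10130 K; t = 101.3.
R = 329.7·(101.3 − 60)^(-0.1332) = 329.7·41.3^(-0.1332) = 329.7·0.60919 = 200.851.
Rounded: 201.

201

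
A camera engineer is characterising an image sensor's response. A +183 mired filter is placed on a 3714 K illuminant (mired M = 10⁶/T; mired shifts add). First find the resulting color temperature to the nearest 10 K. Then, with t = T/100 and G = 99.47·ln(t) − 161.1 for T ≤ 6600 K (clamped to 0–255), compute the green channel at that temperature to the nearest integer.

147

M_in = 10⁶/3714 = 269.25; M_out = 269.25 + (+183) = 452.25.
T_out = 10⁶/452.25 = 2211.2 K → 2210 K; t = 22.1.
G = 99.47·ln 22.1 − 161.1 = 99.47·3.0956 − 161.1 = 146.817.
Rounded: 147.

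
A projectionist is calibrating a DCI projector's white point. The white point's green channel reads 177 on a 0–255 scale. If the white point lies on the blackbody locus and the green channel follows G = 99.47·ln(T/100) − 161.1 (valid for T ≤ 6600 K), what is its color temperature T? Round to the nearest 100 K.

3000 K

ln t = (177 + 161.1) / 99.47 = 3.3990.
t = e^3.3990 = 29.935.
T = 100·t = 2993 K → 3000 K to the nearest 100 K.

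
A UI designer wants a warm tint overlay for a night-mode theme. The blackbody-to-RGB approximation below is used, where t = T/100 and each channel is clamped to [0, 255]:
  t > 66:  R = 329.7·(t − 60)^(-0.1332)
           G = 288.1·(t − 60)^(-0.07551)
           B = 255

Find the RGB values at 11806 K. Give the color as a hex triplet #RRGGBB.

#C0D4FF

t = 11806/100 = 118.06; the t > 66 branch applies.
R = 329.7·(118.06 − 60)^(-0.1332) = 329.7·58.06^(-0.1332) = 329.7·0.58217 = 191.942.
G = 288.1·(118.06 − 60)^(-0.07551) = 288.1·58.06^(-0.07551) = 288.1·0.73588 = 212.008.
B = 255 by definition for t > 66.
Rounded: (192, 212, 255).
In hex: #C0D4FF.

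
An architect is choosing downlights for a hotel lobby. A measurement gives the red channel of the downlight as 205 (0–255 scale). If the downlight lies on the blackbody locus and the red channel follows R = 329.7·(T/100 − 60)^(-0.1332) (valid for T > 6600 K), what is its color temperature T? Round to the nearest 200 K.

9600 K

(t − 60)^(-0.1332) = 205/329.7 = 0.62178.
t − 60 = 0.62178^(1/-0.1332) = 0.62178^(-7.508) = 35.423, so t = 95.423.
T = 100·t = 9542 K → 9600 K to the nearest 200 K.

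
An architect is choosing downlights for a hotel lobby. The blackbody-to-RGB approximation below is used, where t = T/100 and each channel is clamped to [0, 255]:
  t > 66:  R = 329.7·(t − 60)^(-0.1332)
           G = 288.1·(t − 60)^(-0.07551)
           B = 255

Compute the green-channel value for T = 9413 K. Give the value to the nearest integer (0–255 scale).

221

t = 9413/100 = 94.13; the t > 66 branch applies.
G = 288.1·(94.13 − 60)^(-0.07551) = 288.1·34.13^(-0.07551) = 288.1·0.76601 = 220.687.
Rounded: 221.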